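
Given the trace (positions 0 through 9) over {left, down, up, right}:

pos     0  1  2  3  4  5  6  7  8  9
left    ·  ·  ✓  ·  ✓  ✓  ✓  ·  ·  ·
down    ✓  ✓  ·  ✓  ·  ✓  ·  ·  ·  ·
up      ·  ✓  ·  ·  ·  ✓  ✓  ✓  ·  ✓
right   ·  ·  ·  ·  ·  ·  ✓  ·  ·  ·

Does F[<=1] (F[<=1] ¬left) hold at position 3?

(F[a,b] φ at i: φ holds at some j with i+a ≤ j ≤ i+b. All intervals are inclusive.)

Check F[<=1] ¬left at each j in [3,4]:
  j=3: holds (witness at 3)
  j=4: fails (none in [4,5])
Found at j=3 → formula holds.

Yes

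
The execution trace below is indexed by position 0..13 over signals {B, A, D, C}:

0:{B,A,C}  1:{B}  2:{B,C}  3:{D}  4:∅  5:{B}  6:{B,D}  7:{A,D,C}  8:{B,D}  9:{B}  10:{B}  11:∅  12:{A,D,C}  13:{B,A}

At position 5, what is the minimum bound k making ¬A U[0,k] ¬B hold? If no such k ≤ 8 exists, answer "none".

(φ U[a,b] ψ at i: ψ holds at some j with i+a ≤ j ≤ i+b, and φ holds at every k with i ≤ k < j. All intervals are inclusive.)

Need earliest j ≥ 5 with ¬B, and ¬A at every k in [5,j-1].
  j=5: rhs fails.
  j=6: rhs fails.
  j=7: rhs holds; lhs holds on [5,6]. k = 2.

2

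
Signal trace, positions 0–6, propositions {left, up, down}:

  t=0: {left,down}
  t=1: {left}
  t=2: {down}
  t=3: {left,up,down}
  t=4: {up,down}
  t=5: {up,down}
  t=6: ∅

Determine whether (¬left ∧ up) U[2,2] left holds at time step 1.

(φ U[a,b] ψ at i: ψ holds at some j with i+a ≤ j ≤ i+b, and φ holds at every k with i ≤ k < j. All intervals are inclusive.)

Does not hold

Need some j in [3,3] with left, and (¬left ∧ up) at every k in [1,j-1].
  j=3: left holds, but (¬left ∧ up) fails at k=1 → not this j.
No j in the window works → until fails.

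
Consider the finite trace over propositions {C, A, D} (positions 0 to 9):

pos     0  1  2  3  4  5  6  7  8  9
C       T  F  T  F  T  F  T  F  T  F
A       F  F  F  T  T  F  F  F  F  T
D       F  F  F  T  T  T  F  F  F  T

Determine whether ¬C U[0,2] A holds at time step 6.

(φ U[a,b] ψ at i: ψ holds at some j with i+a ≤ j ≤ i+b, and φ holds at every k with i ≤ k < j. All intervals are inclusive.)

Need some j in [6,8] with A, and ¬C at every k in [6,j-1].
  j=6: A false.
  j=7: A false.
  j=8: A false.
No j in the window works → until fails.

False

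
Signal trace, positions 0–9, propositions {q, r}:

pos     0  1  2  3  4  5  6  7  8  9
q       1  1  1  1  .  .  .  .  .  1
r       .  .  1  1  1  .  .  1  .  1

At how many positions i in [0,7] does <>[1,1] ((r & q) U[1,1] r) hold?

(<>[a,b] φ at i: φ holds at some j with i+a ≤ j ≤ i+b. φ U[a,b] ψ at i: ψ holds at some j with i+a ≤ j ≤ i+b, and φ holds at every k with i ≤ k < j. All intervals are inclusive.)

Evaluate at each i in [0,7]:
  i=0: ✗ (none in [1,1])
  i=1: ✓ (witness j=2)
  i=2: ✓ (witness j=3)
  i=3: ✗ (none in [4,4])
  i=4: ✗ (none in [5,5])
  i=5: ✗ (none in [6,6])
  i=6: ✗ (none in [7,7])
  i=7: ✗ (none in [8,8])
Positions where it holds: {1, 2} → 2.

2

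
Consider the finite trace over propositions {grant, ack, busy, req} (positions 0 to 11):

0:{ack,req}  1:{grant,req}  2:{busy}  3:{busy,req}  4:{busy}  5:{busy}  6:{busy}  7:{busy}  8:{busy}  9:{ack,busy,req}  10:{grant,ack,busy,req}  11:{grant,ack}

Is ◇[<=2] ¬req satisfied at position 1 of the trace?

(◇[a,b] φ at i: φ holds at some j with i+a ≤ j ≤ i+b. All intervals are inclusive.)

Check ¬req at each j in [1,3]:
  j=1: false
  j=2: true
  j=3: false
Found at j=2 → formula holds.

Yes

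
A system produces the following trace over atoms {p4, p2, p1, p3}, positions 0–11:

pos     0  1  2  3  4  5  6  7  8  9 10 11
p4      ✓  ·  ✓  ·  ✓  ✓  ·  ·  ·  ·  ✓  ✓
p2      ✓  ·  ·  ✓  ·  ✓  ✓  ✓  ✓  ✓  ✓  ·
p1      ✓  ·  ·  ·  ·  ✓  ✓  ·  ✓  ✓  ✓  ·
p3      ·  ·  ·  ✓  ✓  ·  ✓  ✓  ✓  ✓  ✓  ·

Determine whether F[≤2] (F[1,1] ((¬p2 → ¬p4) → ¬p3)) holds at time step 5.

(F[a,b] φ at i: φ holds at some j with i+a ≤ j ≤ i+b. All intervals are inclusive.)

Check F[1,1] ((¬p2 → ¬p4) → ¬p3) at each j in [5,7]:
  j=5: fails (none in [6,6])
  j=6: fails (none in [7,7])
  j=7: fails (none in [8,8])
No position in the window satisfies it → formula fails.

No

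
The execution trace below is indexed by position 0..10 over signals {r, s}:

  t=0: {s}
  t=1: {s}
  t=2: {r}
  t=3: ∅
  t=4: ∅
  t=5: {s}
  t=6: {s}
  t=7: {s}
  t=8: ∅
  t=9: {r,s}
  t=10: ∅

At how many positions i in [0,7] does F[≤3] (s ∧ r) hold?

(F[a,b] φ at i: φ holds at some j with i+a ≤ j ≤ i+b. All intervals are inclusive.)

2

Evaluate at each i in [0,7]:
  i=0: ✗ (none in [0,3])
  i=1: ✗ (none in [1,4])
  i=2: ✗ (none in [2,5])
  i=3: ✗ (none in [3,6])
  i=4: ✗ (none in [4,7])
  i=5: ✗ (none in [5,8])
  i=6: ✓ (witness j=9)
  i=7: ✓ (witness j=9)
Positions where it holds: {6, 7} → 2.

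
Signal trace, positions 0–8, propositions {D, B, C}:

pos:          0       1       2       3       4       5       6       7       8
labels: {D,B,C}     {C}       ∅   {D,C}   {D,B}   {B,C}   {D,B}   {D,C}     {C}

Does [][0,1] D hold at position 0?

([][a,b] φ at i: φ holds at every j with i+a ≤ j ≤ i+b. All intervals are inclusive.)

Check D at every j in [0,1]:
  j=0: true
  j=1: false
Fails at j=1 → formula fails.

False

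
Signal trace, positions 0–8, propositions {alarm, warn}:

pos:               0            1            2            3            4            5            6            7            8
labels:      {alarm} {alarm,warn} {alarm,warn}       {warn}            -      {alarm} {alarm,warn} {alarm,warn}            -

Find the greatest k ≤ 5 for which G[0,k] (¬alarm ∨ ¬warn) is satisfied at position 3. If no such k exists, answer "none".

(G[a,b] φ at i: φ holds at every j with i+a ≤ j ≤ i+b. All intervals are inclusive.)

2

(¬alarm ∨ ¬warn) must hold from j=3 onward; find where it first fails.
  j=3: holds
  j=4: holds
  j=5: holds
  j=6: fails
Holds on [3,5], so largest k = 2.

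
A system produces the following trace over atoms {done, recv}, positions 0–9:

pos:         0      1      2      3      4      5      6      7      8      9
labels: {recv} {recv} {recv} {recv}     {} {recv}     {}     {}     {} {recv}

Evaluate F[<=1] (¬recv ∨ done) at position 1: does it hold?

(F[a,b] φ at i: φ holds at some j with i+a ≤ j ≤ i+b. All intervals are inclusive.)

No

Check (¬recv ∨ done) at each j in [1,2]:
  j=1: false
  j=2: false
No position in the window satisfies it → formula fails.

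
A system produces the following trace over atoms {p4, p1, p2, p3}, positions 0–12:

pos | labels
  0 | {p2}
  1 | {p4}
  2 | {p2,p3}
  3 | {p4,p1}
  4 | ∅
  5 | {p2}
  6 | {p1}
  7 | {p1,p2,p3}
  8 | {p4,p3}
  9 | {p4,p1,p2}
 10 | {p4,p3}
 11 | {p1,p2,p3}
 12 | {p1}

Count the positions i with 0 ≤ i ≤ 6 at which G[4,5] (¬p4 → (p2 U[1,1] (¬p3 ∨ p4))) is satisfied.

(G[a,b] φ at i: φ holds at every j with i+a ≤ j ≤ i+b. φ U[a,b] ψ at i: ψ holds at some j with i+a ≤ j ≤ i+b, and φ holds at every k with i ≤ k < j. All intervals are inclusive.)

Evaluate at each i in [0,6]:
  i=0: ✗ (fails at j=4)
  i=1: ✗ (fails at j=6)
  i=2: ✗ (fails at j=6)
  i=3: ✓ (all of [7,8])
  i=4: ✓ (all of [8,9])
  i=5: ✓ (all of [9,10])
  i=6: ✓ (all of [10,11])
Positions where it holds: {3, 4, 5, 6} → 4.

4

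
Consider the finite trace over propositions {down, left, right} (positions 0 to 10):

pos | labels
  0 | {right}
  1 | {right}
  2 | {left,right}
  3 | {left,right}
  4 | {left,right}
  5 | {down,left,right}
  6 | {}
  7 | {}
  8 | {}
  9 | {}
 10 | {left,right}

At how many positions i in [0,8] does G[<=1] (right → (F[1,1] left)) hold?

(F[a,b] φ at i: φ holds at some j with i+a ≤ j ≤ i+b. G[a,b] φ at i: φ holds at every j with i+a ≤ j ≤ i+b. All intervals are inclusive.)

Evaluate at each i in [0,8]:
  i=0: ✗ (fails at j=0)
  i=1: ✓ (all of [1,2])
  i=2: ✓ (all of [2,3])
  i=3: ✓ (all of [3,4])
  i=4: ✗ (fails at j=5)
  i=5: ✗ (fails at j=5)
  i=6: ✓ (all of [6,7])
  i=7: ✓ (all of [7,8])
  i=8: ✓ (all of [8,9])
Positions where it holds: {1, 2, 3, 6, 7, 8} → 6.

6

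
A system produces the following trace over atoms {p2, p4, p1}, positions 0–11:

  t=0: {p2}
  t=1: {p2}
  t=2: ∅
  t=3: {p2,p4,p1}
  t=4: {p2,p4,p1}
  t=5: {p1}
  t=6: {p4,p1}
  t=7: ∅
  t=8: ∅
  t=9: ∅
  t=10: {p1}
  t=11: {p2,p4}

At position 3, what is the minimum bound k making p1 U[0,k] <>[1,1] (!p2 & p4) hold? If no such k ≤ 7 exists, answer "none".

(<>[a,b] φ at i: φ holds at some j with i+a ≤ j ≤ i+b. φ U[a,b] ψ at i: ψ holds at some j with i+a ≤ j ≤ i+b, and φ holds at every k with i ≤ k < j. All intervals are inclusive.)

Need earliest j ≥ 3 with <>[1,1] (!p2 & p4), and p1 at every k in [3,j-1].
  j=3: rhs fails.
  j=4: rhs fails.
  j=5: rhs holds; lhs holds on [3,4]. k = 2.

2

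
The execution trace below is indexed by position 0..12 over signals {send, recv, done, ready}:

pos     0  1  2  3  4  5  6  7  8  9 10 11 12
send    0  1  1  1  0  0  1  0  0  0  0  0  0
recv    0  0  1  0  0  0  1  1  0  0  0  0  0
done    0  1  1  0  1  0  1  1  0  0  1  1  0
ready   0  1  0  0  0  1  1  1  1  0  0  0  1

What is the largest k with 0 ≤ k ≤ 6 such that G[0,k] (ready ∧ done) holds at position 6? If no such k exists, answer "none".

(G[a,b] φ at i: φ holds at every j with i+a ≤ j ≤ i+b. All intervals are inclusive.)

1

(ready ∧ done) must hold from j=6 onward; find where it first fails.
  j=6: holds
  j=7: holds
  j=8: fails
Holds on [6,7], so largest k = 1.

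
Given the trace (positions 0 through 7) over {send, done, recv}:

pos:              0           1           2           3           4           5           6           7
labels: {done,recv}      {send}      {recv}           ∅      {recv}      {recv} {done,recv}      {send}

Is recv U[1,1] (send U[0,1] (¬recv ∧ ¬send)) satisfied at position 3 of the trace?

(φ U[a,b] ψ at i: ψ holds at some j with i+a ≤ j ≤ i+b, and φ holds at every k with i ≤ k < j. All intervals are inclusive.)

False

Need some j in [4,4] with (send U[0,1] (¬recv ∧ ¬send)), and recv at every k in [3,j-1].
  j=4: (send U[0,1] (¬recv ∧ ¬send)) — fails.
No j in the window works → until fails.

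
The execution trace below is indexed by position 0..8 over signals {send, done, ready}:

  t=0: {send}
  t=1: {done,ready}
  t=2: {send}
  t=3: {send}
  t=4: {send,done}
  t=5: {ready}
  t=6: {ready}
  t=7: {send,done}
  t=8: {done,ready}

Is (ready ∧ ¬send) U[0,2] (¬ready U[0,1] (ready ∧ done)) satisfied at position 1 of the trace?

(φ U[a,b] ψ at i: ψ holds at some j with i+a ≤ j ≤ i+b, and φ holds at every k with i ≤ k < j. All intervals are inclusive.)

Need some j in [1,3] with (¬ready U[0,1] (ready ∧ done)), and (ready ∧ ¬send) at every k in [1,j-1].
  j=1: (¬ready U[0,1] (ready ∧ done)) holds; no prefix to check → satisfied.

Yes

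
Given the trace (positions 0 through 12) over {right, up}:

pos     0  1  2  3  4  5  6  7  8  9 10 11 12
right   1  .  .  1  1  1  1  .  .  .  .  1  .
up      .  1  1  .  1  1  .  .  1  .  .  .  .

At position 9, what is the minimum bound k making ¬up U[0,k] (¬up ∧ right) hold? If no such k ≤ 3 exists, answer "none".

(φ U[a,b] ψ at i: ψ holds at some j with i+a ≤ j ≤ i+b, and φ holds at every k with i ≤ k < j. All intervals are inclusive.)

Need earliest j ≥ 9 with (¬up ∧ right), and ¬up at every k in [9,j-1].
  j=9: rhs fails.
  j=10: rhs fails.
  j=11: rhs holds; lhs holds on [9,10]. k = 2.

2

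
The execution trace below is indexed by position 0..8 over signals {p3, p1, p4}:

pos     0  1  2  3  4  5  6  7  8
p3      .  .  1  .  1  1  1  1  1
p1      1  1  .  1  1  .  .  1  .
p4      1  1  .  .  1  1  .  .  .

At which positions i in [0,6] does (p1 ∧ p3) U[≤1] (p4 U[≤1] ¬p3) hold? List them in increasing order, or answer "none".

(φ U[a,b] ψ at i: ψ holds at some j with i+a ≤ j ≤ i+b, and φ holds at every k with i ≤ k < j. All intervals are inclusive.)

0, 1, 3

Evaluate at each i in [0,6]:
  i=0: ✓ (rhs at j=0)
  i=1: ✓ (rhs at j=1)
  i=2: ✗ (lhs fails at k=2 before rhs at j=3)
  i=3: ✓ (rhs at j=3)
  i=4: ✗ (no rhs in [4,5])
  i=5: ✗ (no rhs in [5,6])
  i=6: ✗ (no rhs in [6,7])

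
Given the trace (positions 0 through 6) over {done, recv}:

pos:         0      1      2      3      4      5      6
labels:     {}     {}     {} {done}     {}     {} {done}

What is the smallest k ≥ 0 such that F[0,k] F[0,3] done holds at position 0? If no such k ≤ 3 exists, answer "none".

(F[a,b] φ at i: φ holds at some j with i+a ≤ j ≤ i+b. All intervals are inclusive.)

Scan j = 0,1,… for F[0,3] done:
  j=0: holds
First hit at j=0, so smallest k = 0-0 = 0.

0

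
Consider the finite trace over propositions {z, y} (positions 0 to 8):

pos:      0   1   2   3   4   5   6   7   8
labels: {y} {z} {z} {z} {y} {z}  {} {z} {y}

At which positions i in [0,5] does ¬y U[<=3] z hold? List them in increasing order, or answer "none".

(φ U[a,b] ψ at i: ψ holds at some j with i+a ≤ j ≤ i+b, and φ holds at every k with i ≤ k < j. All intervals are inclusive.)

1, 2, 3, 5

Evaluate at each i in [0,5]:
  i=0: ✗ (lhs fails at k=0 before rhs at j=1)
  i=1: ✓ (rhs at j=1)
  i=2: ✓ (rhs at j=2)
  i=3: ✓ (rhs at j=3)
  i=4: ✗ (lhs fails at k=4 before rhs at j=5)
  i=5: ✓ (rhs at j=5)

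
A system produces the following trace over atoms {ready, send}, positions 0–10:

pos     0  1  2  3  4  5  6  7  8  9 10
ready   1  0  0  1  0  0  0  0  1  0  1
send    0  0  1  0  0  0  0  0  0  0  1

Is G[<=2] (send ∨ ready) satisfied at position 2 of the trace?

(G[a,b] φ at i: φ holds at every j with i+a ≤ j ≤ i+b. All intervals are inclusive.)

Check (send ∨ ready) at every j in [2,4]:
  j=2: true
  j=3: true
  j=4: false
Fails at j=4 → formula fails.

Does not hold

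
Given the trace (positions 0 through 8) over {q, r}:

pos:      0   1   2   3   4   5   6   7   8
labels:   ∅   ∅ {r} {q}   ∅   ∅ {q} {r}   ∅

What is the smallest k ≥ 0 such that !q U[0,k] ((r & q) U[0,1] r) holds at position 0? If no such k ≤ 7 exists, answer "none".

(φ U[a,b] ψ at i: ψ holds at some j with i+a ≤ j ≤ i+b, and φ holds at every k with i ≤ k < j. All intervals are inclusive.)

2

Need earliest j ≥ 0 with ((r & q) U[0,1] r), and !q at every k in [0,j-1].
  j=0: rhs fails.
  j=1: rhs fails.
  j=2: rhs holds; lhs holds on [0,1]. k = 2.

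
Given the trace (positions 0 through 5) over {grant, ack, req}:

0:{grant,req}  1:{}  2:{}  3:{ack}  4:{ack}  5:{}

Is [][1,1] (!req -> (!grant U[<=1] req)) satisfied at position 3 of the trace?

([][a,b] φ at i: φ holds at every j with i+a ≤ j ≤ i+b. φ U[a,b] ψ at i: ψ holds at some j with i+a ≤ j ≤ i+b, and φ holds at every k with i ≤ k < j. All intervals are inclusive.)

Check (!req -> (!grant U[<=1] req)) at every j in [4,4]:
  j=4: antecedent true; consequent fails → ✗
Fails at j=4 → formula fails.

Does not hold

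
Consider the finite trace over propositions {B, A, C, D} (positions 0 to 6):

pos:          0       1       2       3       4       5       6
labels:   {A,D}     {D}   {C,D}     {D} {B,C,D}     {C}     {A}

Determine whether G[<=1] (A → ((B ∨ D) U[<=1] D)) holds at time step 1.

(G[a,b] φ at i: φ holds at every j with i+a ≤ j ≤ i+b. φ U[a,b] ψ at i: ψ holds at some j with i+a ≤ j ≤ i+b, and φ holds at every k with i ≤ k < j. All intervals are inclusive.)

Check (A → ((B ∨ D) U[<=1] D)) at every j in [1,2]:
  j=1: antecedent false → ✓
  j=2: antecedent false → ✓
All positions satisfy it → formula holds.

True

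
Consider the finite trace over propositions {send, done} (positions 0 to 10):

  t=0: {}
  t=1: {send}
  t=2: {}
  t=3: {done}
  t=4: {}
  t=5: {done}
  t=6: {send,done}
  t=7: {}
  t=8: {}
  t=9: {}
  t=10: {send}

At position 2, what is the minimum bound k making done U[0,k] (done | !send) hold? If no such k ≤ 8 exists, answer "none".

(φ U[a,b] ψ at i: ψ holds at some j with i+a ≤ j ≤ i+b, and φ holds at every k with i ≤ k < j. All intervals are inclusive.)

Need earliest j ≥ 2 with (done | !send), and done at every k in [2,j-1].
  j=2: rhs holds (empty prefix). k = 0.

0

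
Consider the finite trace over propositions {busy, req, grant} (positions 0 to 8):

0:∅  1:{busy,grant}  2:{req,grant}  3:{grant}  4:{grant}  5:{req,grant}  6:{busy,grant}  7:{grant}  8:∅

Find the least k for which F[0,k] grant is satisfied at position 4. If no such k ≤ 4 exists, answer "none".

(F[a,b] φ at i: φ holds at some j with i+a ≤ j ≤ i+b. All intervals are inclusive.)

0

Scan j = 4,5,… for grant:
  j=4: holds
First hit at j=4, so smallest k = 4-4 = 0.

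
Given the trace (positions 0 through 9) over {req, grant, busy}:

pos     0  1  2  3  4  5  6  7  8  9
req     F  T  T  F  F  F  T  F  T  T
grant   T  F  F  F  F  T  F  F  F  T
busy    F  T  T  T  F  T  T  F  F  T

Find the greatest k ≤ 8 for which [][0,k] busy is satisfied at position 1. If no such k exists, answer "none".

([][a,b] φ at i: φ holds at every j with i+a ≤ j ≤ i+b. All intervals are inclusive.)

busy must hold from j=1 onward; find where it first fails.
  j=1: holds
  j=2: holds
  j=3: holds
  j=4: fails
Holds on [1,3], so largest k = 2.

2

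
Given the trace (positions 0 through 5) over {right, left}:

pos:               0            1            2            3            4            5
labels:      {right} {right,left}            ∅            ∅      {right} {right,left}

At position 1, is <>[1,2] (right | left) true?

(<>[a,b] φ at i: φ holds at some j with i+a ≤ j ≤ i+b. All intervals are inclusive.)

Check (right | left) at each j in [2,3]:
  j=2: false
  j=3: false
No position in the window satisfies it → formula fails.

False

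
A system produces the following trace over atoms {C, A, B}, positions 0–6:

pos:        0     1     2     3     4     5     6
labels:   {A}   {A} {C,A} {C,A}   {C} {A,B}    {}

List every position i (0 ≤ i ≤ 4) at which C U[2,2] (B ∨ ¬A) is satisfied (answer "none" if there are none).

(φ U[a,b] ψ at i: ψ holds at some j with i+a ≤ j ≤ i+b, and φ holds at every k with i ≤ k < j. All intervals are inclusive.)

2, 3

Evaluate at each i in [0,4]:
  i=0: ✗ (no rhs in [2,2])
  i=1: ✗ (no rhs in [3,3])
  i=2: ✓ (rhs at j=4; lhs holds on [2,3])
  i=3: ✓ (rhs at j=5; lhs holds on [3,4])
  i=4: ✗ (lhs fails at k=5 before rhs at j=6)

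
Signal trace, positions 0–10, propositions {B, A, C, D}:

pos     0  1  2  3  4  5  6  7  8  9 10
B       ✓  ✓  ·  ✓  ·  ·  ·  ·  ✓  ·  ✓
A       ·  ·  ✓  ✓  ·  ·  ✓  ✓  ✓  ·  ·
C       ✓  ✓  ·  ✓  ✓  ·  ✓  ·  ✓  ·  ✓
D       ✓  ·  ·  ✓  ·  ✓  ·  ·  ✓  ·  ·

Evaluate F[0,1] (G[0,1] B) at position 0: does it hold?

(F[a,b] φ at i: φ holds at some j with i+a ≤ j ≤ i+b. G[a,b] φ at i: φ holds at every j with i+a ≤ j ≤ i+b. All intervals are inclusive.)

Check G[0,1] B at each j in [0,1]:
  j=0: holds on [0,1]
  j=1: fails at 2
Found at j=0 → formula holds.

True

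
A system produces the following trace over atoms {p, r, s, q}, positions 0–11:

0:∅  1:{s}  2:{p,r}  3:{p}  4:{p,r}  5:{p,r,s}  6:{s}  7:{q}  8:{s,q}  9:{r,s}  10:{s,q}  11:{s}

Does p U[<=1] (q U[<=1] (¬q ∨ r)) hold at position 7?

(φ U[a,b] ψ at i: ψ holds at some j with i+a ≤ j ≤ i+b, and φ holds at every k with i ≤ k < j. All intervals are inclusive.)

Need some j in [7,8] with (q U[<=1] (¬q ∨ r)), and p at every k in [7,j-1].
  j=7: (q U[<=1] (¬q ∨ r)) — fails.
  j=8: (q U[<=1] (¬q ∨ r)) holds, but p fails at k=7 → not this j.
No j in the window works → until fails.

Does not hold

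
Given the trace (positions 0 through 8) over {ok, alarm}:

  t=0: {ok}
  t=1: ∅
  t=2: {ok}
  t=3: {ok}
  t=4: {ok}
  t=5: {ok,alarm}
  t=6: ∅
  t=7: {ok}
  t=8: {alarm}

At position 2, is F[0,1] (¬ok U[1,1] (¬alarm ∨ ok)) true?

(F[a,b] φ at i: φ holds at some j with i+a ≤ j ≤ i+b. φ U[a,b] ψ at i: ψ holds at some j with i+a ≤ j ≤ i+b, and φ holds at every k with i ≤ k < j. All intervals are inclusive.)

No

Check (¬ok U[1,1] (¬alarm ∨ ok)) at each j in [2,3]:
  j=2: fails
  j=3: fails
No position in the window satisfies it → formula fails.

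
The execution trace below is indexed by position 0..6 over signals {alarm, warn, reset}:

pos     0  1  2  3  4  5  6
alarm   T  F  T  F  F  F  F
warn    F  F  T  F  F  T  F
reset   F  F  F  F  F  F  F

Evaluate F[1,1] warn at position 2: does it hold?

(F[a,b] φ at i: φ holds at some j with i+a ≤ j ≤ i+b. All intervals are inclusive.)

Check warn at each j in [3,3]:
  j=3: false
No position in the window satisfies it → formula fails.

False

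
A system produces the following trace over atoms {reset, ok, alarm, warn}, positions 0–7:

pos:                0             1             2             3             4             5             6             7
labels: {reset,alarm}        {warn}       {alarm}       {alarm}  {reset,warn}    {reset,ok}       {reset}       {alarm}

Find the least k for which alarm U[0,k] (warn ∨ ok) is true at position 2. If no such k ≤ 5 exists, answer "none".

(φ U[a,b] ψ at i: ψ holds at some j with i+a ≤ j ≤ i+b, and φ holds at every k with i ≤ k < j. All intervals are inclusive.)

Need earliest j ≥ 2 with (warn ∨ ok), and alarm at every k in [2,j-1].
  j=2: rhs fails.
  j=3: rhs fails.
  j=4: rhs holds; lhs holds on [2,3]. k = 2.

2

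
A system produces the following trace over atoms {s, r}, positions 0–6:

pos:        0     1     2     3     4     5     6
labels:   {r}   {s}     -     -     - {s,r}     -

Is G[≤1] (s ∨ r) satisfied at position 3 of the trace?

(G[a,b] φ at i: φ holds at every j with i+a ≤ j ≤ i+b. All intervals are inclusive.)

Check (s ∨ r) at every j in [3,4]:
  j=3: false
  j=4: false
Fails at j=3 → formula fails.

False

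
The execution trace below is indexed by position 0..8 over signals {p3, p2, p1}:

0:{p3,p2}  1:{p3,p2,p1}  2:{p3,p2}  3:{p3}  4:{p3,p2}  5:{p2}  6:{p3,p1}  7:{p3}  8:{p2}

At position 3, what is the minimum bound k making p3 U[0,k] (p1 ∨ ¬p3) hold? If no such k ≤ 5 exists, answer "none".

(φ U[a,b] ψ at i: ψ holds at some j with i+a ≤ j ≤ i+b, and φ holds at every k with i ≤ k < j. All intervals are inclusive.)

Need earliest j ≥ 3 with (p1 ∨ ¬p3), and p3 at every k in [3,j-1].
  j=3: rhs fails.
  j=4: rhs fails.
  j=5: rhs holds; lhs holds on [3,4]. k = 2.

2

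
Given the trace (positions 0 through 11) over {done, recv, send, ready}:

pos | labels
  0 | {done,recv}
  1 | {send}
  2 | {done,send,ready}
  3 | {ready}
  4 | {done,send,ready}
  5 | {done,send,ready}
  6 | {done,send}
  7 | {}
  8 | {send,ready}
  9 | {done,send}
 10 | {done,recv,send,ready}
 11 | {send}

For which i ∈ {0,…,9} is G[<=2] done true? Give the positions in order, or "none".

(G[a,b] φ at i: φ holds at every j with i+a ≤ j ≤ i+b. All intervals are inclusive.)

Evaluate at each i in [0,9]:
  i=0: ✗ (fails at j=1)
  i=1: ✗ (fails at j=1)
  i=2: ✗ (fails at j=3)
  i=3: ✗ (fails at j=3)
  i=4: ✓ (all of [4,6])
  i=5: ✗ (fails at j=7)
  i=6: ✗ (fails at j=7)
  i=7: ✗ (fails at j=7)
  i=8: ✗ (fails at j=8)
  i=9: ✗ (fails at j=11)

4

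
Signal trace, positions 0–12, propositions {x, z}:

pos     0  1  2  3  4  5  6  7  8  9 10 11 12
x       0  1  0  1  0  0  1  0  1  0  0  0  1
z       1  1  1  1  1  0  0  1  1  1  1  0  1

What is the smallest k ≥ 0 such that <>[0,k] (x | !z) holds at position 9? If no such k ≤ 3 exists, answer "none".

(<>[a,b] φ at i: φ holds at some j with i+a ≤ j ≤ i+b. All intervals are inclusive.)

Scan j = 9,10,… for (x | !z):
  j=9: fails
  j=10: fails
  j=11: holds
First hit at j=11, so smallest k = 11-9 = 2.

2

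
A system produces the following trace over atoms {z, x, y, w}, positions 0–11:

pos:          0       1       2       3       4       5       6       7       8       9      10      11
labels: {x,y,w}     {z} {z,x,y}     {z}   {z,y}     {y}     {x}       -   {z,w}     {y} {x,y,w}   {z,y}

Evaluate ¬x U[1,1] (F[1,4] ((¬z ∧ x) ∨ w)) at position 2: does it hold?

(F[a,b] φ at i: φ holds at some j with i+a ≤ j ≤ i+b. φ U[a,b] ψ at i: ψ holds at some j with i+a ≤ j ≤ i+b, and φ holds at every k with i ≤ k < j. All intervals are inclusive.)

Need some j in [3,3] with F[1,4] ((¬z ∧ x) ∨ w), and ¬x at every k in [2,j-1].
  j=3: F[1,4] ((¬z ∧ x) ∨ w) holds, but ¬x fails at k=2 → not this j.
No j in the window works → until fails.

Does not hold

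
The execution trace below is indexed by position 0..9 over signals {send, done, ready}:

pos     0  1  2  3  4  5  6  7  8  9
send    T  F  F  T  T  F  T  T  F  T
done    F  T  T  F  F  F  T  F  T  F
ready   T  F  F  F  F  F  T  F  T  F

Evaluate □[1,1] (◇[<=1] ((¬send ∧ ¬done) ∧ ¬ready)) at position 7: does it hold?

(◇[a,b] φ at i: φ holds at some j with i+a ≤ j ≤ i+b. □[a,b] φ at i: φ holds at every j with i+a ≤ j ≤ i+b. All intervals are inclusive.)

Does not hold

Check ◇[<=1] ((¬send ∧ ¬done) ∧ ¬ready) at every j in [8,8]:
  j=8: fails (none in [8,9])
Fails at j=8 → formula fails.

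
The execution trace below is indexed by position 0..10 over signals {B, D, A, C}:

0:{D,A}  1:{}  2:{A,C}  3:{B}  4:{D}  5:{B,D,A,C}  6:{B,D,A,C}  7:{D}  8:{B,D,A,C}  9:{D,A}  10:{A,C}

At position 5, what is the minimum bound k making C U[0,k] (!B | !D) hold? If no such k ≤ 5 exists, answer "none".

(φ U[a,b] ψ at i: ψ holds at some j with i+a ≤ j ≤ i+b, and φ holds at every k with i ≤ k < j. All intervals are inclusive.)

Need earliest j ≥ 5 with (!B | !D), and C at every k in [5,j-1].
  j=5: rhs fails.
  j=6: rhs fails.
  j=7: rhs holds; lhs holds on [5,6]. k = 2.

2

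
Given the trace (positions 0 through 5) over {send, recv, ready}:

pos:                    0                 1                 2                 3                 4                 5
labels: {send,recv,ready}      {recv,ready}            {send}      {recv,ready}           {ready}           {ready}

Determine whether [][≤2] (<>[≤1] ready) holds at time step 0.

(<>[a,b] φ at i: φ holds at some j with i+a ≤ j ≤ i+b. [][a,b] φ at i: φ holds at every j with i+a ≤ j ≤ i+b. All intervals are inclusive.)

Check <>[≤1] ready at every j in [0,2]:
  j=0: holds (witness at 0)
  j=1: holds (witness at 1)
  j=2: holds (witness at 3)
All positions satisfy it → formula holds.

Holds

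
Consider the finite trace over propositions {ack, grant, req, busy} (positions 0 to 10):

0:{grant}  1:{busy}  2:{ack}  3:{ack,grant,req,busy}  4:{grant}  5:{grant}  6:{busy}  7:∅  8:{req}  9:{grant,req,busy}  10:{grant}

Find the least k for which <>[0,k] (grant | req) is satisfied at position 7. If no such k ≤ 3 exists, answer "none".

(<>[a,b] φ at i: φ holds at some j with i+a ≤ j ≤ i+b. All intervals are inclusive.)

1

Scan j = 7,8,… for (grant | req):
  j=7: fails
  j=8: holds
First hit at j=8, so smallest k = 8-7 = 1.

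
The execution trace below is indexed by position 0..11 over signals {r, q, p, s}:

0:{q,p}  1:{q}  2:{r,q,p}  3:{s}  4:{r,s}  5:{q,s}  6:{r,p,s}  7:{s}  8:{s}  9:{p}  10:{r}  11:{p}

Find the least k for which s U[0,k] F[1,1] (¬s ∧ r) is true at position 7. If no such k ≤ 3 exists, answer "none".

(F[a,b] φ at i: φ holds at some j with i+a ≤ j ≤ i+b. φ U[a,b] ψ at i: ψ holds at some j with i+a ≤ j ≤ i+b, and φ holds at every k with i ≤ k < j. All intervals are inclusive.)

2

Need earliest j ≥ 7 with F[1,1] (¬s ∧ r), and s at every k in [7,j-1].
  j=7: rhs fails.
  j=8: rhs fails.
  j=9: rhs holds; lhs holds on [7,8]. k = 2.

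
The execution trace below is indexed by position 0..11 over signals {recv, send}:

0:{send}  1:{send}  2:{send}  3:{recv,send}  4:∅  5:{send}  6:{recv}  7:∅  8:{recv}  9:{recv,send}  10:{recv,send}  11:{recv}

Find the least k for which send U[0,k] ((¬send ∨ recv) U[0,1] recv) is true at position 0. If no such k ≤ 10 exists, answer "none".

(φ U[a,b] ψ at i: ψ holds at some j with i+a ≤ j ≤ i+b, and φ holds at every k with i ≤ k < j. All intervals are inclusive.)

Need earliest j ≥ 0 with ((¬send ∨ recv) U[0,1] recv), and send at every k in [0,j-1].
  j=0: rhs fails.
  j=1: rhs fails.
  j=2: rhs fails.
  j=3: rhs holds; lhs holds on [0,2]. k = 3.

3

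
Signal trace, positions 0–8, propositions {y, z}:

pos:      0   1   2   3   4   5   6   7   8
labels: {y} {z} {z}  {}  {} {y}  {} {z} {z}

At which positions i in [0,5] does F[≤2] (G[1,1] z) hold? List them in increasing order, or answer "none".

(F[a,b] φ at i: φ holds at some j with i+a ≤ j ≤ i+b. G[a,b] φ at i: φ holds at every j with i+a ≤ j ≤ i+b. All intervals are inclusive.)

Evaluate at each i in [0,5]:
  i=0: ✓ (witness j=0)
  i=1: ✓ (witness j=1)
  i=2: ✗ (none in [2,4])
  i=3: ✗ (none in [3,5])
  i=4: ✓ (witness j=6)
  i=5: ✓ (witness j=6)

0, 1, 4, 5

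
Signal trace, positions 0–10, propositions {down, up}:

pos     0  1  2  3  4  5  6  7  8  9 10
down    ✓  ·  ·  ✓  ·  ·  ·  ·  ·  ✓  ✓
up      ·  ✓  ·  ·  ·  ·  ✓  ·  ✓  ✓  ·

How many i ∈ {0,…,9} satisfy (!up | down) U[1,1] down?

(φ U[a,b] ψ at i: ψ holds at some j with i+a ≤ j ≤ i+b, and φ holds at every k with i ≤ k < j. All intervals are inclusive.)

Evaluate at each i in [0,9]:
  i=0: ✗ (no rhs in [1,1])
  i=1: ✗ (no rhs in [2,2])
  i=2: ✓ (rhs at j=3; lhs holds on [2,2])
  i=3: ✗ (no rhs in [4,4])
  i=4: ✗ (no rhs in [5,5])
  i=5: ✗ (no rhs in [6,6])
  i=6: ✗ (no rhs in [7,7])
  i=7: ✗ (no rhs in [8,8])
  i=8: ✗ (lhs fails at k=8 before rhs at j=9)
  i=9: ✓ (rhs at j=10; lhs holds on [9,9])
Positions where it holds: {2, 9} → 2.

2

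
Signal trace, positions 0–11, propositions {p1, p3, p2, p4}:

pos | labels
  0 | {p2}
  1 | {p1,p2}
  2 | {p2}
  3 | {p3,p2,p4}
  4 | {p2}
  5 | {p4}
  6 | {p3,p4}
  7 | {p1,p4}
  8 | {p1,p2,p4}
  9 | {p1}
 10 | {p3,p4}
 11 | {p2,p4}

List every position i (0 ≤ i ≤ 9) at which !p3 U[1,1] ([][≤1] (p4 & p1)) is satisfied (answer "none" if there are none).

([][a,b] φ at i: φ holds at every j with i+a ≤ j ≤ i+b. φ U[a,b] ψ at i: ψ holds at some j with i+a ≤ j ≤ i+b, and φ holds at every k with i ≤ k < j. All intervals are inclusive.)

Evaluate at each i in [0,9]:
  i=0: ✗ (no rhs in [1,1])
  i=1: ✗ (no rhs in [2,2])
  i=2: ✗ (no rhs in [3,3])
  i=3: ✗ (no rhs in [4,4])
  i=4: ✗ (no rhs in [5,5])
  i=5: ✗ (no rhs in [6,6])
  i=6: ✗ (lhs fails at k=6 before rhs at j=7)
  i=7: ✗ (no rhs in [8,8])
  i=8: ✗ (no rhs in [9,9])
  i=9: ✗ (no rhs in [10,10])

none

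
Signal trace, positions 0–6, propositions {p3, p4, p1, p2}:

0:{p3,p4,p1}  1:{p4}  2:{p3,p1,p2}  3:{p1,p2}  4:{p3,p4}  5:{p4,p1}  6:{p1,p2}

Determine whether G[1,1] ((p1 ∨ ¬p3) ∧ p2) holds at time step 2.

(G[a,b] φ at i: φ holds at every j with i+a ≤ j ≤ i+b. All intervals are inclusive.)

Check ((p1 ∨ ¬p3) ∧ p2) at every j in [3,3]:
  j=3: true
All positions satisfy it → formula holds.

Yes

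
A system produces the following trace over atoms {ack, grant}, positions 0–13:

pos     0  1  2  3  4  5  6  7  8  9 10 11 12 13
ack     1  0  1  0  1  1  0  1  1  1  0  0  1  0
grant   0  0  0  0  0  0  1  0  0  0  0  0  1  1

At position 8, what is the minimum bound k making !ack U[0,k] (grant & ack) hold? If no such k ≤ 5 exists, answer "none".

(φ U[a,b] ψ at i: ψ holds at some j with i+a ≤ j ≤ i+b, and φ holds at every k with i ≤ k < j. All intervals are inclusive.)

Need earliest j ≥ 8 with (grant & ack), and !ack at every k in [8,j-1].
  j=8: rhs fails.
  j=9: rhs fails.
  j=10: rhs fails.
  j=11: rhs fails.
  j=12: rhs holds but lhs fails at k=8.
  j=13: rhs fails.
No witness within the range → none.

none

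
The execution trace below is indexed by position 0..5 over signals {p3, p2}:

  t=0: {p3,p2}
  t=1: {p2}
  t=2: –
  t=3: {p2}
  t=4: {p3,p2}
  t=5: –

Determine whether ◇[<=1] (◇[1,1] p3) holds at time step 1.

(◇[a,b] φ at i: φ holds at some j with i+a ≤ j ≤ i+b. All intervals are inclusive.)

No

Check ◇[1,1] p3 at each j in [1,2]:
  j=1: fails (none in [2,2])
  j=2: fails (none in [3,3])
No position in the window satisfies it → formula fails.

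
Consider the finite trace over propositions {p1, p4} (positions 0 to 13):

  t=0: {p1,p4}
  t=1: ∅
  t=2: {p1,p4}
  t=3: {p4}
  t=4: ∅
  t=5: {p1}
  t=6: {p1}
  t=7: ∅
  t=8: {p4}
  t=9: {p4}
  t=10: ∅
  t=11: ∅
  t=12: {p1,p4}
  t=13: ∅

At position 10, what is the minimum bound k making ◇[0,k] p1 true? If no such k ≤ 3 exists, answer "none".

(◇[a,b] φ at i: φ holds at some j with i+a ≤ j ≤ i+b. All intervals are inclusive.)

2

Scan j = 10,11,… for p1:
  j=10: fails
  j=11: fails
  j=12: holds
First hit at j=12, so smallest k = 12-10 = 2.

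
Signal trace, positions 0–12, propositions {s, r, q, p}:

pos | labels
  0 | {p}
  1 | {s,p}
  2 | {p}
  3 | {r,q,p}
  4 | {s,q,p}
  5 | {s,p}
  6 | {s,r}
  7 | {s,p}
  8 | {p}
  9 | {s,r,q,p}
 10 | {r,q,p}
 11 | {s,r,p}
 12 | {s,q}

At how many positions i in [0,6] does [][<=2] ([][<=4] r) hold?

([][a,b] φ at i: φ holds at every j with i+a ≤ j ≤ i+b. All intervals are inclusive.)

0

Evaluate at each i in [0,6]:
  i=0: ✗ (fails at j=0)
  i=1: ✗ (fails at j=1)
  i=2: ✗ (fails at j=2)
  i=3: ✗ (fails at j=3)
  i=4: ✗ (fails at j=4)
  i=5: ✗ (fails at j=5)
  i=6: ✗ (fails at j=6)
Positions where it holds: {} → 0.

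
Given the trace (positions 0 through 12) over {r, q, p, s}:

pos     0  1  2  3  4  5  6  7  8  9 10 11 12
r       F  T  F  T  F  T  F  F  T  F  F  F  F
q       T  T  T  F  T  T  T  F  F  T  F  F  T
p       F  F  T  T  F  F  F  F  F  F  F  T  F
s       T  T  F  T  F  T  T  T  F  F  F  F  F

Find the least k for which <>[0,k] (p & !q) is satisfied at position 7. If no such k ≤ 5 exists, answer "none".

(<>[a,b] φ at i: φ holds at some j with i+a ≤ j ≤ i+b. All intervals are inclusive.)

Scan j = 7,8,… for (p & !q):
  j=7: fails
  j=8: fails
  j=9: fails
  j=10: fails
  j=11: holds
First hit at j=11, so smallest k = 11-7 = 4.

4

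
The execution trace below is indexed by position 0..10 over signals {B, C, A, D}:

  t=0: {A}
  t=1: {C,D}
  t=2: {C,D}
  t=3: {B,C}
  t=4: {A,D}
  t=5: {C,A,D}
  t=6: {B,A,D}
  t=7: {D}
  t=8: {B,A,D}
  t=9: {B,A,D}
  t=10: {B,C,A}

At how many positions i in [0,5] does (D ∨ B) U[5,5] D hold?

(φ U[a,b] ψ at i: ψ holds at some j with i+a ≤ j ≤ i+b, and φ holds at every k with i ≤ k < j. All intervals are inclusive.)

4

Evaluate at each i in [0,5]:
  i=0: ✗ (lhs fails at k=0 before rhs at j=5)
  i=1: ✓ (rhs at j=6; lhs holds on [1,5])
  i=2: ✓ (rhs at j=7; lhs holds on [2,6])
  i=3: ✓ (rhs at j=8; lhs holds on [3,7])
  i=4: ✓ (rhs at j=9; lhs holds on [4,8])
  i=5: ✗ (no rhs in [10,10])
Positions where it holds: {1, 2, 3, 4} → 4.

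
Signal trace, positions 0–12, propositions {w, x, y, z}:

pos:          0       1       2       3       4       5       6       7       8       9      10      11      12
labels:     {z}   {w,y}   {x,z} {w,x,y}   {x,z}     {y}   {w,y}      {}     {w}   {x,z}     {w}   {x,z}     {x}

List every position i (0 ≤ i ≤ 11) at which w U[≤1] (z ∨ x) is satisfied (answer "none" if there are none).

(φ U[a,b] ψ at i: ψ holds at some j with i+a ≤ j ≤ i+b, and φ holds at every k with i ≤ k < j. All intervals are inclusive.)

0, 1, 2, 3, 4, 8, 9, 10, 11

Evaluate at each i in [0,11]:
  i=0: ✓ (rhs at j=0)
  i=1: ✓ (rhs at j=2; lhs holds on [1,1])
  i=2: ✓ (rhs at j=2)
  i=3: ✓ (rhs at j=3)
  i=4: ✓ (rhs at j=4)
  i=5: ✗ (no rhs in [5,6])
  i=6: ✗ (no rhs in [6,7])
  i=7: ✗ (no rhs in [7,8])
  i=8: ✓ (rhs at j=9; lhs holds on [8,8])
  i=9: ✓ (rhs at j=9)
  i=10: ✓ (rhs at j=11; lhs holds on [10,10])
  i=11: ✓ (rhs at j=11)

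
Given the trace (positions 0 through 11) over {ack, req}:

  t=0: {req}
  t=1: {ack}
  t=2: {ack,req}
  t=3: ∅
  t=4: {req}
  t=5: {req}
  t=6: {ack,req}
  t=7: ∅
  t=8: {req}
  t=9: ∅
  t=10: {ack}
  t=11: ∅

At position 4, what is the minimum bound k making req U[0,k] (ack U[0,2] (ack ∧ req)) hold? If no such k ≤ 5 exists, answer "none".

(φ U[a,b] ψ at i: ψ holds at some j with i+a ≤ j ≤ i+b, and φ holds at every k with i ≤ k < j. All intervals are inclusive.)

Need earliest j ≥ 4 with (ack U[0,2] (ack ∧ req)), and req at every k in [4,j-1].
  j=4: rhs fails.
  j=5: rhs fails.
  j=6: rhs holds; lhs holds on [4,5]. k = 2.

2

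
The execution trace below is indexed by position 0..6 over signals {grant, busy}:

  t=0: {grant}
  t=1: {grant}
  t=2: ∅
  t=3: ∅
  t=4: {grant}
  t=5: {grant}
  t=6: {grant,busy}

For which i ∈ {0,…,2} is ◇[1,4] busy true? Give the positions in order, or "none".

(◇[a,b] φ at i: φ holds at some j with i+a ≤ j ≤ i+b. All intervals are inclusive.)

Evaluate at each i in [0,2]:
  i=0: ✗ (none in [1,4])
  i=1: ✗ (none in [2,5])
  i=2: ✓ (witness j=6)

2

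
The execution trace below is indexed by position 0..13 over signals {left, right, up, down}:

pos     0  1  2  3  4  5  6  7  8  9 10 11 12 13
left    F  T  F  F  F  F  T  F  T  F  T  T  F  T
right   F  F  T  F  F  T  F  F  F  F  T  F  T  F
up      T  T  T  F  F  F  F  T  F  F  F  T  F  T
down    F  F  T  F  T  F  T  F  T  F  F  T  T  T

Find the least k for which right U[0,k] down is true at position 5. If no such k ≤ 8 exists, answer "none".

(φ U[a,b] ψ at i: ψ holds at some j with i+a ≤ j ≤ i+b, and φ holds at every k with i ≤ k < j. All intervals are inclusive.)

Need earliest j ≥ 5 with down, and right at every k in [5,j-1].
  j=5: rhs fails.
  j=6: rhs holds; lhs holds on [5,5]. k = 1.

1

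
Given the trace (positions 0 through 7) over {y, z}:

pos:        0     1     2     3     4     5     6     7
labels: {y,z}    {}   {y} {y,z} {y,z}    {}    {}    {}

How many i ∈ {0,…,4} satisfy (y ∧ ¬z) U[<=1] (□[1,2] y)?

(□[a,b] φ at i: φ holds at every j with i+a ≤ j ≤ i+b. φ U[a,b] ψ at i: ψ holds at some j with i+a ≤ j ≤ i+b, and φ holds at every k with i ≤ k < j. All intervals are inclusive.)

2

Evaluate at each i in [0,4]:
  i=0: ✗ (lhs fails at k=0 before rhs at j=1)
  i=1: ✓ (rhs at j=1)
  i=2: ✓ (rhs at j=2)
  i=3: ✗ (no rhs in [3,4])
  i=4: ✗ (no rhs in [4,5])
Positions where it holds: {1, 2} → 2.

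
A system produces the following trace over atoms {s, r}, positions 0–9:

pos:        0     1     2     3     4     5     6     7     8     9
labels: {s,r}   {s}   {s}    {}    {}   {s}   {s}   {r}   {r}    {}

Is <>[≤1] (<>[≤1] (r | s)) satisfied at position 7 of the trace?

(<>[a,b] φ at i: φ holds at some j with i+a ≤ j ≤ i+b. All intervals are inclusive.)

Check <>[≤1] (r | s) at each j in [7,8]:
  j=7: holds (witness at 7)
  j=8: holds (witness at 8)
Found at j=7 → formula holds.

Yes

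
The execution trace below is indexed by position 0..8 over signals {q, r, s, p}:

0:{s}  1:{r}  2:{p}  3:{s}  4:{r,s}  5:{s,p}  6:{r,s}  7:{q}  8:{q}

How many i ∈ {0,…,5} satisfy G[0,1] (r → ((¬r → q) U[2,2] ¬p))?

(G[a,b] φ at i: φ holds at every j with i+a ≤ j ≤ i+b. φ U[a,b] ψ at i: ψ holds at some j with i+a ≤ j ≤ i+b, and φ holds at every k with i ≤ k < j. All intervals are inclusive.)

2

Evaluate at each i in [0,5]:
  i=0: ✗ (fails at j=1)
  i=1: ✗ (fails at j=1)
  i=2: ✓ (all of [2,3])
  i=3: ✗ (fails at j=4)
  i=4: ✗ (fails at j=4)
  i=5: ✓ (all of [5,6])
Positions where it holds: {2, 5} → 2.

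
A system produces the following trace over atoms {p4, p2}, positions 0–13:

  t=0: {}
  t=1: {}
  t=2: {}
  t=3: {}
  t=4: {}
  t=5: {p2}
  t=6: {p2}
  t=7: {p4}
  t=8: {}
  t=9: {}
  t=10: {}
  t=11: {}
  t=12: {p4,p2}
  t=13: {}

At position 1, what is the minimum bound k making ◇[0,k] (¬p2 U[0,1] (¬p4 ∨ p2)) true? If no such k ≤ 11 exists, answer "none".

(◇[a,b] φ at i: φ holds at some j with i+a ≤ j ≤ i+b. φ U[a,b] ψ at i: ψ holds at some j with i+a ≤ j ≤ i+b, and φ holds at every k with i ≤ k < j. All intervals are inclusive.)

Scan j = 1,2,… for (¬p2 U[0,1] (¬p4 ∨ p2)):
  j=1: holds
First hit at j=1, so smallest k = 1-1 = 0.

0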